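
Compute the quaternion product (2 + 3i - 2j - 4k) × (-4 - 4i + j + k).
10 - 18i + 23j + 13k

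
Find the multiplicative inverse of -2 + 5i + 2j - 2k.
-0.0541 - 0.1351i - 0.0541j + 0.0541k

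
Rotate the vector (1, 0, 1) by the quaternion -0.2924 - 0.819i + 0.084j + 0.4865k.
(-0.333, -0.819, -1.103)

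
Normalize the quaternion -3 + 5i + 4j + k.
-0.4201 + 0.7001i + 0.5601j + 0.14k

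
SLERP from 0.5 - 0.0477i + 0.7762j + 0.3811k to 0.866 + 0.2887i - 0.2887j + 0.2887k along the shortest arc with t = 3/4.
0.9001 + 0.2303i + 0.0069j + 0.3699k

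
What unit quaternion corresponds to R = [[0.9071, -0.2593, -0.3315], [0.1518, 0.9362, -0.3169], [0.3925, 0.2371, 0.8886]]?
0.9659 + 0.1434i - 0.1874j + 0.1064k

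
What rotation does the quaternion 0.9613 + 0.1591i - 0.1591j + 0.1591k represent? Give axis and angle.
axis = (√3/3, -√3/3, √3/3), θ = 32°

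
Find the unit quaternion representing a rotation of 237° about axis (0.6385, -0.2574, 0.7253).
-0.4772 + 0.5611i - 0.2262j + 0.6374k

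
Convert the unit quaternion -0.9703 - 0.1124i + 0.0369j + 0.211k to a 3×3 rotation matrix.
[[0.9082, 0.4012, -0.119], [-0.4178, 0.8857, -0.2026], [0.0242, 0.2337, 0.972]]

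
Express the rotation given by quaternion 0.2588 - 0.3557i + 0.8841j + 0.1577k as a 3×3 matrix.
[[-0.613, -0.7106, 0.3454], [-0.5473, 0.6972, 0.463], [-0.5698, 0.0947, -0.8163]]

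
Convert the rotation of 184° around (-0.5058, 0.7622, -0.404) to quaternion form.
-0.0349 - 0.5055i + 0.7617j - 0.4038k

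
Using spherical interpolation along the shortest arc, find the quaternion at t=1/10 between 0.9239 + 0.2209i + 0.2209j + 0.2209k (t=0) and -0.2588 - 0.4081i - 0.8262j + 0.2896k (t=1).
0.8991 + 0.2577i + 0.3094j + 0.1716k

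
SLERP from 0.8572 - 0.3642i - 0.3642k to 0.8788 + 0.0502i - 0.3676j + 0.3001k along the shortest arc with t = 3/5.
0.9611 - 0.1306i - 0.241j + 0.0332k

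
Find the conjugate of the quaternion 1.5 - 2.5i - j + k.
1.5 + 2.5i + j - k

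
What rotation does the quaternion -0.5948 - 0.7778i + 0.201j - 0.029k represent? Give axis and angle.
axis = (-0.9676, 0.25, -0.0361), θ = 253°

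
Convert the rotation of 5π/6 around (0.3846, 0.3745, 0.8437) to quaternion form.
0.2588 + 0.3715i + 0.3617j + 0.815k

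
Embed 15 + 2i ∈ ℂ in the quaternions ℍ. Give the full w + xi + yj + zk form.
15 + 2i + 0j + 0k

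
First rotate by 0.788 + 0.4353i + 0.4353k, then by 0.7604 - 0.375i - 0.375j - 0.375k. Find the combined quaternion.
0.9257 - 0.1277i - 0.2955j + 0.1987k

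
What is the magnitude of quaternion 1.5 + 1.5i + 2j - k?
3.082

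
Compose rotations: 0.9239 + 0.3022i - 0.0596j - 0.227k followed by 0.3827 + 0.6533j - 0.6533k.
0.2442 - 0.0716i + 0.3833j - 0.8879k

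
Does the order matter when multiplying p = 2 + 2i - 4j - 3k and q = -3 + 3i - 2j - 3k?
Yes: pq = -29 + 6i + 5j + 11k ≠ -29 - 6i + 11j - 5k = qp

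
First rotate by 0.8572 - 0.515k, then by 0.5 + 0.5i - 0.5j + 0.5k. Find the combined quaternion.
0.6861 + 0.6861i - 0.1711j + 0.1711k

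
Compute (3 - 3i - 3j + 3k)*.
3 + 3i + 3j - 3k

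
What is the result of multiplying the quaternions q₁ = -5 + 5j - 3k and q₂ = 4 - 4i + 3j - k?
-38 + 24i + 17j + 13k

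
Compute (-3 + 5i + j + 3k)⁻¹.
-0.0682 - 0.1136i - 0.0227j - 0.0682k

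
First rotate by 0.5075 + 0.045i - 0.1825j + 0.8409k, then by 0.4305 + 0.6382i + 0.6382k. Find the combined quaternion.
-0.3469 + 0.4597i - 0.5865j + 0.5694k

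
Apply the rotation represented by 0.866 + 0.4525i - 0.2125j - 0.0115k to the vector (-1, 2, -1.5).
(-0.687, 2.561, 0.469)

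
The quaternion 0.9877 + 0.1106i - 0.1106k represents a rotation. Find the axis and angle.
axis = (√2/2, 0, -√2/2), θ = 18°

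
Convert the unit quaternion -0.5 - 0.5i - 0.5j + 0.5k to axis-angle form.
axis = (-√3/3, -√3/3, √3/3), θ = 4π/3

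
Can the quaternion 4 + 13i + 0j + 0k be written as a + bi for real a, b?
Yes. The quaternion 4 + 13i has j- and k-coefficients y = z = 0, so it lies in the complex subalgebra spanned by 1 and i.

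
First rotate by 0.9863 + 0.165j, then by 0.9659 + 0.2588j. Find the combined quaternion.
0.91 + 0.4146j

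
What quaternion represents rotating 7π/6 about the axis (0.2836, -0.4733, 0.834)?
-0.2588 + 0.2739i - 0.4572j + 0.8056k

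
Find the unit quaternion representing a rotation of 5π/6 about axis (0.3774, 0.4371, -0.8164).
0.2588 + 0.3645i + 0.4222j - 0.7886k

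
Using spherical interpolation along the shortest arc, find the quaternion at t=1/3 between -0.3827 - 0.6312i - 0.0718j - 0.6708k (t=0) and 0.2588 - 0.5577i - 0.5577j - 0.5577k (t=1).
-0.177 - 0.6573i - 0.2582j - 0.6855k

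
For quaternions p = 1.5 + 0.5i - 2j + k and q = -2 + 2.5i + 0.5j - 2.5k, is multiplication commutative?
No: pq = -0.75 + 7.25i + 8.5j - 0.5k ≠ -0.75 - 1.75i + j - 11k = qp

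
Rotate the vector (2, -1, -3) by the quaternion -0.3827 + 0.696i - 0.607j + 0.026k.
(-0.154, -3.263, 1.825)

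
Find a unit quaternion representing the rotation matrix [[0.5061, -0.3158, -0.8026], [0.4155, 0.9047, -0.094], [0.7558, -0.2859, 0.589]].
0.866 - 0.0554i - 0.4499j + 0.2111k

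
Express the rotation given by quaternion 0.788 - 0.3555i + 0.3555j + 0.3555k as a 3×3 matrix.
[[0.4945, -0.813, 0.3075], [0.3075, 0.4945, 0.813], [-0.813, -0.3075, 0.4945]]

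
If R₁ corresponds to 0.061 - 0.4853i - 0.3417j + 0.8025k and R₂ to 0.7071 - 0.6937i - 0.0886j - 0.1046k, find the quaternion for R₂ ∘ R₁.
-0.2399 - 0.4923i + 0.3604j + 0.7551k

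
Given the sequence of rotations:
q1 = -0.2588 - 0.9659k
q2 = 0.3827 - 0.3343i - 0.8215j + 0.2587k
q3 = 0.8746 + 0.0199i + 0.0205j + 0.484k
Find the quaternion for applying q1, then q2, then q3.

q2 · q1 = 0.1508 + 0.88i - 0.1103j - 0.4366k
q3 · q2 · q1 = 0.328 + 0.8171i + 0.3412j - 0.3291k
0.328 + 0.8171i + 0.3412j - 0.3291k


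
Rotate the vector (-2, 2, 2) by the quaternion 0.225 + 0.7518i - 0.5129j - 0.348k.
(-3.201, 1.148, 0.662)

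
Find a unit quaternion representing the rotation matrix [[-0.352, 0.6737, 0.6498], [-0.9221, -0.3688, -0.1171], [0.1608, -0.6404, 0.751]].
0.5075 - 0.2578i + 0.2409j - 0.7861k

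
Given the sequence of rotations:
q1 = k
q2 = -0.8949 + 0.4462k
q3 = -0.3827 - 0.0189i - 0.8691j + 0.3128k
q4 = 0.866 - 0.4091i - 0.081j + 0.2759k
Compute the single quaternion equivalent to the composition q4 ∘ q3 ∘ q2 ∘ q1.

q2 · q1 = -0.4462 - 0.8949k
q3 · q2 · q1 = 0.4507 + 0.7862i + 0.3709j + 0.2029k
q4 · q3 · q2 · q1 = 0.686 + 0.3777i + 0.5846j + 0.212k
0.686 + 0.3777i + 0.5846j + 0.212k


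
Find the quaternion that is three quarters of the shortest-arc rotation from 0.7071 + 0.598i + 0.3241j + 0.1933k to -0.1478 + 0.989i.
0.0915 + 0.9893i + 0.0974j + 0.0581k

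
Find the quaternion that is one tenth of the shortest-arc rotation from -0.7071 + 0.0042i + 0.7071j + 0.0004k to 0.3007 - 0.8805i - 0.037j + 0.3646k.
-0.7185 + 0.124i + 0.6826j - 0.0493k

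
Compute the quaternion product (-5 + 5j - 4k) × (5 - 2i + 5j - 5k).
-70 + 5i + 8j + 15k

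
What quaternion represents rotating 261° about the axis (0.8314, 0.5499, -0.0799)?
-0.6494 + 0.6322i + 0.4181j - 0.0608k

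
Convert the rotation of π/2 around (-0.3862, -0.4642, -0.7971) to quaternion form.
0.7071 - 0.2731i - 0.3282j - 0.5636k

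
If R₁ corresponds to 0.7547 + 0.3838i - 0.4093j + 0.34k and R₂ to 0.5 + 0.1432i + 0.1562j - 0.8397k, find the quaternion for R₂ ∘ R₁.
0.6718 + 0.0094i - 0.4577j - 0.5823k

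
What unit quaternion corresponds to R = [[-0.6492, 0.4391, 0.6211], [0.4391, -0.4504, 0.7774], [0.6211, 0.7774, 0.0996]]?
0.4188i + 0.5242j + 0.7415k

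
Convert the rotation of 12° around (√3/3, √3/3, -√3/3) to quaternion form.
0.9945 + 0.0603i + 0.0603j - 0.0603k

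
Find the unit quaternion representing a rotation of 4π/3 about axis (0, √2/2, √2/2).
-0.5 + 0.6124j + 0.6124k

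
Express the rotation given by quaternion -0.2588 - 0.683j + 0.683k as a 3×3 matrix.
[[-0.866, 0.3535, 0.3535], [-0.3535, 0.067, -0.933], [-0.3535, -0.933, 0.067]]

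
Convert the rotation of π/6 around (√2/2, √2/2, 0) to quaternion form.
0.9659 + 0.183i + 0.183j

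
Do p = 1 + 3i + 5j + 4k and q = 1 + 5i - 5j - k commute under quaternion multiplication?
No: pq = 15 + 23i + 23j - 37k ≠ 15 - 7i - 23j + 43k = qp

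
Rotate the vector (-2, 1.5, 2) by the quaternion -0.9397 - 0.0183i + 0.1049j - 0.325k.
(-2.826, -0.237, 1.486)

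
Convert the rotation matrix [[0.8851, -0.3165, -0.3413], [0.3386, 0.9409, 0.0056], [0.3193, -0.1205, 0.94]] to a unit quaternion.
0.9703 - 0.0325i - 0.1702j + 0.1688k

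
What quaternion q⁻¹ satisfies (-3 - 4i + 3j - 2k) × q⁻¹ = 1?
-0.0789 + 0.1053i - 0.0789j + 0.0526k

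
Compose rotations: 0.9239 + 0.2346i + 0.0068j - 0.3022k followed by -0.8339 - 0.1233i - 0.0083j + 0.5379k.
-0.5789 - 0.3107i + 0.0756j + 0.7501k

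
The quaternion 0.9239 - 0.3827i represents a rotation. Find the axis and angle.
axis = (-1, 0, 0), θ = π/4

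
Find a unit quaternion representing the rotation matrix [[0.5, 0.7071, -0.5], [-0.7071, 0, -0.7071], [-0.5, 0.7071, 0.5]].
0.7071 + 0.5i - 0.5k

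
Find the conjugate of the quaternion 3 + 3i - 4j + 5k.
3 - 3i + 4j - 5k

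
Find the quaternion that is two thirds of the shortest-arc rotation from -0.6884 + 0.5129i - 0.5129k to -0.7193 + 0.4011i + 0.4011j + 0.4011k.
-0.8069 + 0.501i + 0.2981j + 0.0951k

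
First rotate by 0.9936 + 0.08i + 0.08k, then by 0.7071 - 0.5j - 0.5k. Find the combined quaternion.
0.7426 + 0.0166i - 0.5368j - 0.4002k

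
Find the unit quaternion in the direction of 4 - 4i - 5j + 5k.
0.4417 - 0.4417i - 0.5522j + 0.5522k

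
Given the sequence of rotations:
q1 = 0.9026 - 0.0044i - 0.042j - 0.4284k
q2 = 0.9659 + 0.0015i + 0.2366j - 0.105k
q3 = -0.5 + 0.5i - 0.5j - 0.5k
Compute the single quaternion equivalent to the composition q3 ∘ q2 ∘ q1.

q2 · q1 = 0.8368 - 0.1087i + 0.1741j - 0.5076k
q3 · q2 · q1 = -0.5308 + 0.8136i - 0.1973j - 0.1319k
-0.5308 + 0.8136i - 0.1973j - 0.1319k


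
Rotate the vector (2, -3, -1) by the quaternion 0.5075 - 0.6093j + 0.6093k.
(1.504, 1.207, 3.207)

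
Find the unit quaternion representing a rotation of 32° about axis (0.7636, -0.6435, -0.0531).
0.9613 + 0.2105i - 0.1774j - 0.0146k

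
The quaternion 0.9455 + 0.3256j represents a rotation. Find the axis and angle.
axis = (0, 1, 0), θ = 38°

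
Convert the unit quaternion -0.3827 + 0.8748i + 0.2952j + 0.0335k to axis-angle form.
axis = (0.9469, 0.3195, 0.0363), θ = 5π/4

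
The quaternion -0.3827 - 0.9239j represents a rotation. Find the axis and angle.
axis = (0, -1, 0), θ = 5π/4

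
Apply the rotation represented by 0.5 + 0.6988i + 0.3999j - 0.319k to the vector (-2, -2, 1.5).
(-2.778, -1.55, 0.359)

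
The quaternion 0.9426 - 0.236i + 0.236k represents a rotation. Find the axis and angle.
axis = (-√2/2, 0, √2/2), θ = 39°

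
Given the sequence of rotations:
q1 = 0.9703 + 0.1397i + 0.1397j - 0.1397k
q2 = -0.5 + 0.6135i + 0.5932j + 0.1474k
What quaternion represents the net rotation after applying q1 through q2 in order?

q2 · q1 = -0.6331 + 0.422i + 0.612j + 0.2157k
-0.6331 + 0.422i + 0.612j + 0.2157k


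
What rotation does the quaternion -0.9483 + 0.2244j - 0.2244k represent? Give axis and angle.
axis = (0, √2/2, -√2/2), θ = 323°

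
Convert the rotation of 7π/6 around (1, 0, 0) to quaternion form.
-0.2588 + 0.9659i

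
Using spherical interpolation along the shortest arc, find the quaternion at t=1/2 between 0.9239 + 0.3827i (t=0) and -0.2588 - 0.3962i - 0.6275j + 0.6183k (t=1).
0.7091 + 0.467i + 0.3763j - 0.3707k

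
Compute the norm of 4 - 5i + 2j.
√45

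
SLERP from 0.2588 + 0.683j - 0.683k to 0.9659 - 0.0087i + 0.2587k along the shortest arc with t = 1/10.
0.3976 - 0.0013i + 0.6679j - 0.6292k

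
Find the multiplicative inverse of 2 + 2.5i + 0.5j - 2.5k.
0.1194 - 0.1493i - 0.0299j + 0.1493k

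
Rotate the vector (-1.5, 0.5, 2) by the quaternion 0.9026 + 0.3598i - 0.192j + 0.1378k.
(-2.021, -1.219, 0.964)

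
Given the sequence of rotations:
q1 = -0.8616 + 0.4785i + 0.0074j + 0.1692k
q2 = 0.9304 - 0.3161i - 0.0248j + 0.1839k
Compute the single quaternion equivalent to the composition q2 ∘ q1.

q2 · q1 = -0.6813 + 0.712i + 0.1697j + 0.0085k
-0.6813 + 0.712i + 0.1697j + 0.0085k


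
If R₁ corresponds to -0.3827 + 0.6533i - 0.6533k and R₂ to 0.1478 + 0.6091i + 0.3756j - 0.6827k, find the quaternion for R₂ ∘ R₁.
-0.9005 - 0.3819i - 0.1918j - 0.0807k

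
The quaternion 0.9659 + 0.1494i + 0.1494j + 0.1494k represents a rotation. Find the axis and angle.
axis = (√3/3, √3/3, √3/3), θ = π/6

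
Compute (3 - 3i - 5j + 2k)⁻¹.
0.0638 + 0.0638i + 0.1064j - 0.0426k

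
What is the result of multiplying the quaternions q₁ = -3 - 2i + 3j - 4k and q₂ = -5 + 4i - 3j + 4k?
48 - 2i - 14j + 2k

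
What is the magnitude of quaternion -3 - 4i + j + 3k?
√35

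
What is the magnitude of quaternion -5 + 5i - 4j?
√66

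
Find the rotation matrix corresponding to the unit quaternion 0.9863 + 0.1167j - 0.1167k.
[[0.9455, 0.2302, 0.2302], [-0.2302, 0.9728, -0.0272], [-0.2302, -0.0272, 0.9728]]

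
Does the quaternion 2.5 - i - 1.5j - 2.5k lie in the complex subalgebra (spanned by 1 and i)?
No. The quaternion 2.5 - i - 1.5j - 2.5k has j-coefficient y = -1.5 and k-coefficient z = -2.5, not both zero, so it does not lie in the complex subalgebra spanned by 1 and i.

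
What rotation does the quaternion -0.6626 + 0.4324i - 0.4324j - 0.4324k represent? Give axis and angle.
axis = (√3/3, -√3/3, -√3/3), θ = 263°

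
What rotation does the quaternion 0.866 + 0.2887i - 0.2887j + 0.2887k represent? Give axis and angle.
axis = (√3/3, -√3/3, √3/3), θ = π/3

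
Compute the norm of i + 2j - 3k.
√14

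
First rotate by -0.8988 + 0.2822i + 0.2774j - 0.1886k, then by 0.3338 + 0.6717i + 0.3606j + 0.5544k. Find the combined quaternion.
-0.485 - 0.7313i + 0.0516j - 0.4767k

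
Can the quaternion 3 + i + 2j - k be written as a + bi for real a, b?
No. The quaternion 3 + i + 2j - k has j-coefficient y = 2 and k-coefficient z = -1, not both zero, so it does not lie in the complex subalgebra spanned by 1 and i.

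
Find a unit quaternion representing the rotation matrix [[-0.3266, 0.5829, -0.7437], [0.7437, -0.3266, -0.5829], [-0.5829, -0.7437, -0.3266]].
0.0698 - 0.5759i - 0.5759j + 0.5759k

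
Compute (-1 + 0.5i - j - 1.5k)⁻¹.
-0.2222 - 0.1111i + 0.2222j + 0.3333k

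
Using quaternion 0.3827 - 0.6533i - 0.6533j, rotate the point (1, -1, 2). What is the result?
(-1.707, 1.707, -0.414)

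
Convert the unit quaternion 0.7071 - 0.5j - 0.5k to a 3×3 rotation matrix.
[[0, 0.7071, -0.7071], [-0.7071, 0.5, 0.5], [0.7071, 0.5, 0.5]]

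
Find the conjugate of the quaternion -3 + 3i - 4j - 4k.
-3 - 3i + 4j + 4k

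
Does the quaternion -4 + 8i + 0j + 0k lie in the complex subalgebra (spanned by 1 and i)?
Yes. The quaternion -4 + 8i has j- and k-coefficients y = z = 0, so it lies in the complex subalgebra spanned by 1 and i.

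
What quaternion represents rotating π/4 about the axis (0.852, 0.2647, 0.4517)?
0.9239 + 0.326i + 0.1013j + 0.1729k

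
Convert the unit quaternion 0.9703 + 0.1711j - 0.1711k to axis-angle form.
axis = (0, √2/2, -√2/2), θ = 28°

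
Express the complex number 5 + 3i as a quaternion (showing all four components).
5 + 3i + 0j + 0k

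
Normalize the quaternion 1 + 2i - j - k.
0.378 + 0.7559i - 0.378j - 0.378k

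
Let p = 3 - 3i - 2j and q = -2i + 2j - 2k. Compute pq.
-2 - 2i - 16k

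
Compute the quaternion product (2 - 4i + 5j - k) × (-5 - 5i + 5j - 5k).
-60 - 10i - 30j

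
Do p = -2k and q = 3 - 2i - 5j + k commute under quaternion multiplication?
No: pq = 2 - 10i + 4j - 6k ≠ 2 + 10i - 4j - 6k = qp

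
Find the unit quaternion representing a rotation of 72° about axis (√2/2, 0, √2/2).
0.809 + 0.4156i + 0.4156k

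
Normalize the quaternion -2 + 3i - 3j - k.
-0.417 + 0.6255i - 0.6255j - 0.2085k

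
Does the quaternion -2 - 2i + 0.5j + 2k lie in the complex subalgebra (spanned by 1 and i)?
No. The quaternion -2 - 2i + 0.5j + 2k has j-coefficient y = 0.5 and k-coefficient z = 2, not both zero, so it does not lie in the complex subalgebra spanned by 1 and i.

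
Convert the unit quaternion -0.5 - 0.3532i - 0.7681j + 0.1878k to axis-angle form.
axis = (-0.4078, -0.8869, 0.2169), θ = 4π/3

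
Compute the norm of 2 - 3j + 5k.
√38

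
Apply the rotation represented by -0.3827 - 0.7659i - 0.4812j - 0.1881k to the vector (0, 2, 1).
(1.843, -0.893, 0.898)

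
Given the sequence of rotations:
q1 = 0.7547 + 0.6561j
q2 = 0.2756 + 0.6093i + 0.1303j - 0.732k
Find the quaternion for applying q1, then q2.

q2 · q1 = 0.1225 + 0.9401i + 0.2792j - 0.1527k
0.1225 + 0.9401i + 0.2792j - 0.1527k


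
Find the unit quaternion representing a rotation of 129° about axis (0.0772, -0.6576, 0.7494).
0.4305 + 0.0697i - 0.5935j + 0.6764k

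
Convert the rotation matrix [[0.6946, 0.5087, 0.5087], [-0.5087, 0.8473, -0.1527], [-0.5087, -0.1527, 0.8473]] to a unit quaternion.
0.9205 + 0.2763j - 0.2763k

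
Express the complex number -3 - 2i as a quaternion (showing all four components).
-3 - 2i + 0j + 0k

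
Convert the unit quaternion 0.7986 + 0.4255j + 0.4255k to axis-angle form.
axis = (0, √2/2, √2/2), θ = 74°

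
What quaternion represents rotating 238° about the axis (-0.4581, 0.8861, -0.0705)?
-0.4848 - 0.4007i + 0.775j - 0.0617k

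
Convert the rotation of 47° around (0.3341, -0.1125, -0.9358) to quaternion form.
0.9171 + 0.1332i - 0.0449j - 0.3731k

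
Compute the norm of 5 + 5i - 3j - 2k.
√63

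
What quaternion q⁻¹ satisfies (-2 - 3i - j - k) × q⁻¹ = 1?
-0.1333 + 0.2i + 0.0667j + 0.0667k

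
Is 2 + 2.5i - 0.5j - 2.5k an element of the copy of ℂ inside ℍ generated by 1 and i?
No. The quaternion 2 + 2.5i - 0.5j - 2.5k has j-coefficient y = -0.5 and k-coefficient z = -2.5, not both zero, so it does not lie in the complex subalgebra spanned by 1 and i.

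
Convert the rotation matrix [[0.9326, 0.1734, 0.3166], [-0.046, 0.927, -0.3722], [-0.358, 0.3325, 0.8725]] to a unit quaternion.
0.9659 + 0.1824i + 0.1746j - 0.0568k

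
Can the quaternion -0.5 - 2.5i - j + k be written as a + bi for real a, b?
No. The quaternion -0.5 - 2.5i - j + k has j-coefficient y = -1 and k-coefficient z = 1, not both zero, so it does not lie in the complex subalgebra spanned by 1 and i.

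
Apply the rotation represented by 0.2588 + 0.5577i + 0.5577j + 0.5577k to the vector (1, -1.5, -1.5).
(-2.11, 0.777, -0.667)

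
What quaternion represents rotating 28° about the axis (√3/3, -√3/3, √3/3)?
0.9703 + 0.1397i - 0.1397j + 0.1397k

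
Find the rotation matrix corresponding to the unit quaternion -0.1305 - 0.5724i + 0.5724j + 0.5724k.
[[-0.3106, -0.5059, -0.8047], [-0.8047, -0.3106, 0.5059], [-0.5059, 0.8047, -0.3106]]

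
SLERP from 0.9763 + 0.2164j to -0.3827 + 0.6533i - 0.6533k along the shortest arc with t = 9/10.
0.4865 - 0.6175i + 0.0276j + 0.6175k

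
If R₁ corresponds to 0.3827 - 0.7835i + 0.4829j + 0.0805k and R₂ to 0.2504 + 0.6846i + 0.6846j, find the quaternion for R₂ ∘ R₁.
0.3016 + 0.1209i + 0.3278j + 0.8871k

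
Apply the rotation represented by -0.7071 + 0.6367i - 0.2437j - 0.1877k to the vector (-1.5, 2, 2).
(-2.156, 2.289, -0.601)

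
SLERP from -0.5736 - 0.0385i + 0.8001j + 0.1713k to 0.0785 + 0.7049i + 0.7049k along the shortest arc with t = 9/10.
-0.0101 + 0.6857i + 0.1215j + 0.7176k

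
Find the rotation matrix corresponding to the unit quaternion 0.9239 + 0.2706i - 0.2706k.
[[0.8536, 0.5, -0.1464], [-0.5, 0.7071, -0.5], [-0.1464, 0.5, 0.8536]]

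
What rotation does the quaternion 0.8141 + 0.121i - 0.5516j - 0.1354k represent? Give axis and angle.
axis = (0.2084, -0.9499, -0.2332), θ = 71°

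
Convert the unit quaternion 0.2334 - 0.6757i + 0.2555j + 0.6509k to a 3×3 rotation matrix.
[[0.0221, -0.6491, -0.7604], [-0.0414, -0.7605, 0.648], [-0.9989, 0.0172, -0.0437]]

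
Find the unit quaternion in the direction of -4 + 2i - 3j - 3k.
-0.6489 + 0.3244i - 0.4867j - 0.4867k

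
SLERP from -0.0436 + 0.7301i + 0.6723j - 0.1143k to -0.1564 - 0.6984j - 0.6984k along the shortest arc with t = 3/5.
0.0885 + 0.3587i + 0.8213j + 0.4348k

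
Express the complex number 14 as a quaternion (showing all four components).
14 + 0i + 0j + 0k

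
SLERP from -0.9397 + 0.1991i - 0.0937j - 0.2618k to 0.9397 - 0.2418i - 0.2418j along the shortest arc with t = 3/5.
-0.9611 + 0.2298i + 0.1095j - 0.1075k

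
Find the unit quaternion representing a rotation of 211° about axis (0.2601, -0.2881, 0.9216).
-0.2672 + 0.2506i - 0.2776j + 0.8881k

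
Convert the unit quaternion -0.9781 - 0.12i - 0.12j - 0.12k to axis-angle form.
axis = (-√3/3, -√3/3, -√3/3), θ = 336°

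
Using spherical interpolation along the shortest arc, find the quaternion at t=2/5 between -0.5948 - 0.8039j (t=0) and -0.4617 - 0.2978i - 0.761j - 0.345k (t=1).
-0.5567 - 0.1231i - 0.8091j - 0.1426k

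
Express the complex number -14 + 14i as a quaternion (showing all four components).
-14 + 14i + 0j + 0k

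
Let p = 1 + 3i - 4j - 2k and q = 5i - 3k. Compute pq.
-21 + 17i - j + 17k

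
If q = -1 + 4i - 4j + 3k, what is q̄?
-1 - 4i + 4j - 3k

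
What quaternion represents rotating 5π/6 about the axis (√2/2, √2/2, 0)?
0.2588 + 0.683i + 0.683j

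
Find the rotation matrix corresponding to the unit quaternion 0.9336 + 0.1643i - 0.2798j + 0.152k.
[[0.7972, -0.3758, -0.4725], [0.1919, 0.8998, -0.3918], [0.5724, 0.2217, 0.7894]]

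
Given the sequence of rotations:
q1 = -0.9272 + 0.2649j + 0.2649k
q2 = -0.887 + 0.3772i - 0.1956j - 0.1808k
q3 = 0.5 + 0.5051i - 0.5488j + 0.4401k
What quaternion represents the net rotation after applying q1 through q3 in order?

q2 · q1 = 0.9221 - 0.3537i - 0.1535j + 0.0326k
q3 · q2 · q1 = 0.5411 + 0.3386i - 0.7549j + 0.1505k
0.5411 + 0.3386i - 0.7549j + 0.1505k


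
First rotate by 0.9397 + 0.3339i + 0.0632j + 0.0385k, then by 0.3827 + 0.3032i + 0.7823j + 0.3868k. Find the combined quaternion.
0.1941 + 0.4184i + 0.8768j + 0.1362k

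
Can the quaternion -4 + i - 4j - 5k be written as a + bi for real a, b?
No. The quaternion -4 + i - 4j - 5k has j-coefficient y = -4 and k-coefficient z = -5, not both zero, so it does not lie in the complex subalgebra spanned by 1 and i.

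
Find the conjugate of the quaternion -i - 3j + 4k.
i + 3j - 4k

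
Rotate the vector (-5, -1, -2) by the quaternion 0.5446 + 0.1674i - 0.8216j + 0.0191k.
(3.827, 0.756, -3.845)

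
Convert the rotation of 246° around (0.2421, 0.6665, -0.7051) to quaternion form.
-0.5446 + 0.203i + 0.559j - 0.5913k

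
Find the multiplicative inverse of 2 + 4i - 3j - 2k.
0.0606 - 0.1212i + 0.0909j + 0.0606k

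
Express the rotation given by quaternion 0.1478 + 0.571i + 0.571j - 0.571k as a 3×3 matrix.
[[-0.3042, 0.8209, -0.4833], [0.4833, -0.3042, -0.8209], [-0.8209, -0.4833, -0.3042]]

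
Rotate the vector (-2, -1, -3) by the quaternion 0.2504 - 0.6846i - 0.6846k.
(-3.28, 0.532, -1.72)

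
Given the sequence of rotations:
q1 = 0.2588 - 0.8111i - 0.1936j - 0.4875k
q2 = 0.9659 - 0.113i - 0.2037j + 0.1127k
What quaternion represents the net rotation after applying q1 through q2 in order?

q2 · q1 = 0.1738 - 0.6916i - 0.3862j - 0.5851k
0.1738 - 0.6916i - 0.3862j - 0.5851k


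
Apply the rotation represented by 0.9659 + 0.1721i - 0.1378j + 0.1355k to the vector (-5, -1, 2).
(-4.756, -2.715, -0.054)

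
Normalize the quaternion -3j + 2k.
-0.8321j + 0.5547k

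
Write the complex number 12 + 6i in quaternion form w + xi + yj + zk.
12 + 6i + 0j + 0k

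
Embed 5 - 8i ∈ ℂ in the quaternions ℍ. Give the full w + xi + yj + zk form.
5 - 8i + 0j + 0k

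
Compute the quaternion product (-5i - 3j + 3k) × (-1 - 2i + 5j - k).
8 - 7i - 8j - 34k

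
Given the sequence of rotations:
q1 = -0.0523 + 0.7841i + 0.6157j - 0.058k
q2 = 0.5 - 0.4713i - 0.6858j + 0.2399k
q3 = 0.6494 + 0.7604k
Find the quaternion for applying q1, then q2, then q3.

q2 · q1 = 0.7796 + 0.3088i + 0.5045j + 0.206k
q3 · q2 · q1 = 0.3496 - 0.1831i + 0.5624j + 0.7266k
0.3496 - 0.1831i + 0.5624j + 0.7266k


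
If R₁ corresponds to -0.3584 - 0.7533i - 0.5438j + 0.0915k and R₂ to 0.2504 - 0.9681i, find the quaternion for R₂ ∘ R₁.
-0.819 + 0.1583i - 0.0476j + 0.5494k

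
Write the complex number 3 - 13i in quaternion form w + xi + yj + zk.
3 - 13i + 0j + 0k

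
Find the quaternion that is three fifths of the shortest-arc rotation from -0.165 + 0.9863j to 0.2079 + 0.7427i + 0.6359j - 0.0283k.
0.0626 + 0.4912i + 0.8686j - 0.0187k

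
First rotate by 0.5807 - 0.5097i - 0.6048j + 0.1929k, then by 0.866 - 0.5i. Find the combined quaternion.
0.248 - 0.7318i - 0.4273j + 0.4695k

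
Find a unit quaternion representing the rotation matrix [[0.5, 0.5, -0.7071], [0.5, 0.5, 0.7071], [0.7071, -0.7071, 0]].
0.7071 - 0.5i - 0.5j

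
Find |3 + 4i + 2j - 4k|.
√45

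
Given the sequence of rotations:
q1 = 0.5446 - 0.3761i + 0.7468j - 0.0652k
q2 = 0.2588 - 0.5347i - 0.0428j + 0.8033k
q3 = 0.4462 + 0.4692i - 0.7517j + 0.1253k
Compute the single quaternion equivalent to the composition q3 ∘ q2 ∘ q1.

q2 · q1 = 0.0242 - 0.9856i - 0.167j + 0.0052k
q3 · q2 · q1 = 0.3471 - 0.4114i - 0.2186j - 0.8139k
0.3471 - 0.4114i - 0.2186j - 0.8139k


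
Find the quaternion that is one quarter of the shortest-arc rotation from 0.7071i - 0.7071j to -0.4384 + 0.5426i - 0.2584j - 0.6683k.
-0.1276 + 0.7278i - 0.6451j - 0.1945k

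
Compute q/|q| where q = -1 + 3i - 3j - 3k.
-0.189 + 0.5669i - 0.5669j - 0.5669k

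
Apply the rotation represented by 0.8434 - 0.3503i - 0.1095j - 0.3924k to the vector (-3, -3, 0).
(-4.22, 0.416, 0.136)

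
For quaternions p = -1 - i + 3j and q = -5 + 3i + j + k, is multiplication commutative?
No: pq = 5 + 5i - 15j - 11k ≠ 5 - i - 17j + 9k = qp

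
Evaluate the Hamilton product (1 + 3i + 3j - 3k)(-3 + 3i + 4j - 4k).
-36 - 6i - 2j + 8k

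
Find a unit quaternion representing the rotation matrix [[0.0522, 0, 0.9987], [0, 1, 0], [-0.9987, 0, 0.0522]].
0.7253 + 0.6884j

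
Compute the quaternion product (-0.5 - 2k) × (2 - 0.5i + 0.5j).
-1 + 1.25i + 0.75j - 4k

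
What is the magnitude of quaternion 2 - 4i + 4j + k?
√37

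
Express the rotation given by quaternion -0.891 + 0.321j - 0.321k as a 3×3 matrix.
[[0.5878, -0.572, -0.572], [0.572, 0.7939, -0.2061], [0.572, -0.2061, 0.7939]]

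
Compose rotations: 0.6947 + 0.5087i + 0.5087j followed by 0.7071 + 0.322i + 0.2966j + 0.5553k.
0.1765 + 0.3009i + 0.8482j + 0.3987k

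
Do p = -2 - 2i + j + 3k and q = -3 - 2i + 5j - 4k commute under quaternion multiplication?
No: pq = 9 - 9i - 27j - 9k ≠ 9 + 29i + j + 7k = qp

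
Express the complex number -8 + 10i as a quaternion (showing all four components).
-8 + 10i + 0j + 0k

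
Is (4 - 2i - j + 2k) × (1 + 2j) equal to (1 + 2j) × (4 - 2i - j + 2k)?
No: pq = 6 - 6i + 7j - 2k ≠ 6 + 2i + 7j + 6k = qp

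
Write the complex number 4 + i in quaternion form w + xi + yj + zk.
4 + i + 0j + 0k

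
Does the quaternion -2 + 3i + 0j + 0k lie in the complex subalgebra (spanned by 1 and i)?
Yes. The quaternion -2 + 3i has j- and k-coefficients y = z = 0, so it lies in the complex subalgebra spanned by 1 and i.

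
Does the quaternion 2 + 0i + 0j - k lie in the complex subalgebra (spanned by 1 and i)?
No. The quaternion 2 - k has j-coefficient y = 0 and k-coefficient z = -1, not both zero, so it does not lie in the complex subalgebra spanned by 1 and i.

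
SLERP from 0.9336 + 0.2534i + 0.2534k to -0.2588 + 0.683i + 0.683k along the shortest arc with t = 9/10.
-0.1149 + 0.7024i + 0.7024k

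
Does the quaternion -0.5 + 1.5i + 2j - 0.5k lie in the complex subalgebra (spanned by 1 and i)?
No. The quaternion -0.5 + 1.5i + 2j - 0.5k has j-coefficient y = 2 and k-coefficient z = -0.5, not both zero, so it does not lie in the complex subalgebra spanned by 1 and i.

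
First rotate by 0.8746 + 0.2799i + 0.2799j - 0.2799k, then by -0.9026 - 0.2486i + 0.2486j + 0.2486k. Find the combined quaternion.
-0.7198 - 0.6092i - 0.0352j + 0.3309k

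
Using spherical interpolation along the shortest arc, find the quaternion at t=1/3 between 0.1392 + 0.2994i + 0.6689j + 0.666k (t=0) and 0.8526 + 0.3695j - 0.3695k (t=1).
0.5147 + 0.2483i + 0.7277j + 0.3792k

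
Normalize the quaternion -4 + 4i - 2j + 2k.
-0.6325 + 0.6325i - 0.3162j + 0.3162k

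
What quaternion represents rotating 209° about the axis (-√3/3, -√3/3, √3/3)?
-0.2504 - 0.559i - 0.559j + 0.559k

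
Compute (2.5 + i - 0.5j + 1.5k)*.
2.5 - i + 0.5j - 1.5k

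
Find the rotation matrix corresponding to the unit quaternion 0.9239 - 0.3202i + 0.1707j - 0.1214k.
[[0.9122, 0.115, 0.3932], [-0.3336, 0.7655, 0.5502], [-0.2377, -0.6331, 0.7367]]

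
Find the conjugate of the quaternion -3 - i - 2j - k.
-3 + i + 2j + k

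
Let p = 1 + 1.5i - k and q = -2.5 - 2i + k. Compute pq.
1.5 - 5.75i + 0.5j + 3.5k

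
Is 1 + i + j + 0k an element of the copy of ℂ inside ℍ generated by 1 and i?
No. The quaternion 1 + i + j has j-coefficient y = 1 and k-coefficient z = 0, not both zero, so it does not lie in the complex subalgebra spanned by 1 and i.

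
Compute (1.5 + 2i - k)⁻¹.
0.2069 - 0.2759i + 0.1379k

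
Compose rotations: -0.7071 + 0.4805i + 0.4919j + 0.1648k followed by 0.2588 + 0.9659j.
-0.6581 + 0.2835i - 0.5557j - 0.4215k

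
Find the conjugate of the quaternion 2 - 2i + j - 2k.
2 + 2i - j + 2k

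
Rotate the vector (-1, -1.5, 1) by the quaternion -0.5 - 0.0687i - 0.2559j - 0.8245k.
(2.044, 0.047, 0.266)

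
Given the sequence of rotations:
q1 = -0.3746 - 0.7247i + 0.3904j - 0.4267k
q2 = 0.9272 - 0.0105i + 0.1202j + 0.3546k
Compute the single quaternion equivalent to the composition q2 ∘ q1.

q2 · q1 = -0.2506 - 0.8577i + 0.0555j - 0.4455k
-0.2506 - 0.8577i + 0.0555j - 0.4455k


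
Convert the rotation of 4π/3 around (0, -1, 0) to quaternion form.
-0.5 - 0.866j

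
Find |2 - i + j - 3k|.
√15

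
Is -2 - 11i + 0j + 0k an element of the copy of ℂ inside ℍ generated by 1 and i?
Yes. The quaternion -2 - 11i has j- and k-coefficients y = z = 0, so it lies in the complex subalgebra spanned by 1 and i.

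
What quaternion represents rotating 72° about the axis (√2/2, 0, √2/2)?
0.809 + 0.4156i + 0.4156k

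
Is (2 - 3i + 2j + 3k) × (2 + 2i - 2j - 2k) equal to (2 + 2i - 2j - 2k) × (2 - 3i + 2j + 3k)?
No: pq = 20 + 4k ≠ 20 - 4i = qp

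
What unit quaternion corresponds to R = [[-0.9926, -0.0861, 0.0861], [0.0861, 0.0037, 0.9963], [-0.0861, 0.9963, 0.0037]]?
0.061 + 0.7058j + 0.7058k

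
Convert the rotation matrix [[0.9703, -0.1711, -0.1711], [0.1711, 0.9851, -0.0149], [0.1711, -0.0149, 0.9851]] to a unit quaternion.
0.9925 - 0.0862j + 0.0862k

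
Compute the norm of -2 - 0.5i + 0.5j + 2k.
2.915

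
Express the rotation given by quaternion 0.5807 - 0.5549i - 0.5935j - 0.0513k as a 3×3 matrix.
[[0.2903, 0.7182, -0.6324], [0.5991, 0.3789, 0.7054], [0.7462, -0.5836, -0.3203]]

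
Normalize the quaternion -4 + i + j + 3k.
-0.7698 + 0.1925i + 0.1925j + 0.5774k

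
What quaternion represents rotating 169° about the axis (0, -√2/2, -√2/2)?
0.0958 - 0.7039j - 0.7039k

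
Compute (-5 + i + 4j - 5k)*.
-5 - i - 4j + 5k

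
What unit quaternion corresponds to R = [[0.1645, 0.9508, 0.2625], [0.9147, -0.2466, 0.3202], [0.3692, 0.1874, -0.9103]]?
-0.0436 + 0.7618i + 0.6122j + 0.2073k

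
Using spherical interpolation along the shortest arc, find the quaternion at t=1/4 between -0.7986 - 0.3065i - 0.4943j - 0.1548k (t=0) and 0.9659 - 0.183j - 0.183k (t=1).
-0.9054 - 0.2431i - 0.3406j - 0.0713k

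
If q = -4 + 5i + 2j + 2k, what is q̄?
-4 - 5i - 2j - 2k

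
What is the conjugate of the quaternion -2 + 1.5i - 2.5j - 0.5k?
-2 - 1.5i + 2.5j + 0.5k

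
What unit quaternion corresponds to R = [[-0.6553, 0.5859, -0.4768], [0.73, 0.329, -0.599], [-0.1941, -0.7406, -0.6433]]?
-0.0872 + 0.4059i + 0.8105j - 0.4132k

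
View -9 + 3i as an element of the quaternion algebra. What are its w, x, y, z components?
-9 + 3i + 0j + 0k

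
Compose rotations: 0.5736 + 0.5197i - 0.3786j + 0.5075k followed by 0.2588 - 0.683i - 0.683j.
0.2448 - 0.6039i - 0.1431j + 0.7449k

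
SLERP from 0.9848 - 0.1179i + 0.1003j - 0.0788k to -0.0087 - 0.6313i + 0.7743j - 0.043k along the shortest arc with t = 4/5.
0.2716 - 0.613i + 0.7393j - 0.0618k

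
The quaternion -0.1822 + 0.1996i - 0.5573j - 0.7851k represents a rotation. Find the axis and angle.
axis = (0.203, -0.5668, -0.7985), θ = 201°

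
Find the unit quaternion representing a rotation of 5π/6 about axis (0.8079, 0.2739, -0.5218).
0.2588 + 0.7804i + 0.2646j - 0.504k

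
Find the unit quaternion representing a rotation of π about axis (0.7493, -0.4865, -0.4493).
0.7493i - 0.4865j - 0.4493k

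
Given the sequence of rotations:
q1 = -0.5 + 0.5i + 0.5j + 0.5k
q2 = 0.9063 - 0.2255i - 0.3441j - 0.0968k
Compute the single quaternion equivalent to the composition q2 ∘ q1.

q2 · q1 = -0.12 + 0.4422i + 0.6895j + 0.5608k
-0.12 + 0.4422i + 0.6895j + 0.5608k


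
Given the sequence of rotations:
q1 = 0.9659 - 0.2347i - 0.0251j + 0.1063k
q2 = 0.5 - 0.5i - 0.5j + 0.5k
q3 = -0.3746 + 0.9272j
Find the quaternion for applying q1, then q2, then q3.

q2 · q1 = 0.2999 - 0.6409i - 0.5597j + 0.4313k
q3 · q2 · q1 = 0.4066 + 0.64i + 0.4877j + 0.4327k
0.4066 + 0.64i + 0.4877j + 0.4327k


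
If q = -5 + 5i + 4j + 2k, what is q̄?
-5 - 5i - 4j - 2k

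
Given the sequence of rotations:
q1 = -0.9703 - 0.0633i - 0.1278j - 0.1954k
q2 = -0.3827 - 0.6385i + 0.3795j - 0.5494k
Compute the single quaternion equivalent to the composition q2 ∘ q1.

q2 · q1 = 0.2721 + 0.4994i - 0.4093j + 0.7135k
0.2721 + 0.4994i - 0.4093j + 0.7135k


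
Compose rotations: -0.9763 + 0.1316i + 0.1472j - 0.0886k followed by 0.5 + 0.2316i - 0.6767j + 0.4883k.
-0.3758 - 0.1722i + 0.819j - 0.3979k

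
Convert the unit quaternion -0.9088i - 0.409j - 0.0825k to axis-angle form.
axis = (-0.9088, -0.409, -0.0825), θ = π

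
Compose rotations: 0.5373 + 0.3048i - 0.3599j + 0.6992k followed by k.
-0.6992 + 0.3599i + 0.3048j + 0.5373k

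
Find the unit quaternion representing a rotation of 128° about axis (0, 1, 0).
0.4384 + 0.8988j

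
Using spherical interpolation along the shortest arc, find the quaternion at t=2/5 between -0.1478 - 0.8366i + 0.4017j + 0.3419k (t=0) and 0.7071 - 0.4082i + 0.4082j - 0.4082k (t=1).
0.2575 - 0.823i + 0.5049j + 0.039k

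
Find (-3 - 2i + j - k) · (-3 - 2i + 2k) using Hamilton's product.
7 + 14i + 3j - k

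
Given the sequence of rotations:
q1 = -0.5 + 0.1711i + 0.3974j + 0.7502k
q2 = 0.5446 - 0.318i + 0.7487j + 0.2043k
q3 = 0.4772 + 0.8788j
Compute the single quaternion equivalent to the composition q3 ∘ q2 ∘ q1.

q2 · q1 = -0.6687 + 0.7327i + 0.1156j + 0.0519k
q3 · q2 · q1 = -0.4207 + 0.3953i - 0.5325j - 0.6191k
-0.4207 + 0.3953i - 0.5325j - 0.6191k


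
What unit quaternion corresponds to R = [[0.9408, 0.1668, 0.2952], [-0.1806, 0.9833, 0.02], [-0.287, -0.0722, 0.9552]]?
0.9848 - 0.0234i + 0.1478j - 0.0882k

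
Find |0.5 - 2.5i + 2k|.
3.24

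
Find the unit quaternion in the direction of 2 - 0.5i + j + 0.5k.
0.8528 - 0.2132i + 0.4264j + 0.2132k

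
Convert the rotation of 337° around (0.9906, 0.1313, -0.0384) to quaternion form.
-0.9799 + 0.1975i + 0.0262j - 0.0077k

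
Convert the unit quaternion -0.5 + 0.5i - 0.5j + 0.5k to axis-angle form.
axis = (√3/3, -√3/3, √3/3), θ = 4π/3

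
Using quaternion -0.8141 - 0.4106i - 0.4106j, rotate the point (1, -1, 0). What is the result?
(0.326, -0.326, -1.337)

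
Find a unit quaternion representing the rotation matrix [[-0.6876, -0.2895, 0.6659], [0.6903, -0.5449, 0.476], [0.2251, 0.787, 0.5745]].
0.2924 + 0.2659i + 0.3769j + 0.8377k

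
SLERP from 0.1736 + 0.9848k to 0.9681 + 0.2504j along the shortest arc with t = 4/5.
0.9334 + 0.2288j + 0.2765k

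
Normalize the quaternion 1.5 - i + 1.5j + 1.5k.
0.5388 - 0.3592i + 0.5388j + 0.5388k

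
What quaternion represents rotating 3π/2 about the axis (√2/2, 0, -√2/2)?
-0.7071 + 0.5i - 0.5k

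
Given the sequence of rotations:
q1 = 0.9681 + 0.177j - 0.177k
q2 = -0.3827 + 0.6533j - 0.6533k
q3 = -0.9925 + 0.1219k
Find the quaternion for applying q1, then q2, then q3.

q2 · q1 = -0.6018 + 0.5647j - 0.5647k
q3 · q2 · q1 = 0.6661 - 0.0688i - 0.5605j + 0.4871k
0.6661 - 0.0688i - 0.5605j + 0.4871k


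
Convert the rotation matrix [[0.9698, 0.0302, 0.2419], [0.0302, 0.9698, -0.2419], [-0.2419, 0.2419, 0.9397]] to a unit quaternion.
0.9848 + 0.1228i + 0.1228j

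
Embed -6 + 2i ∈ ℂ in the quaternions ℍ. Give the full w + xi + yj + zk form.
-6 + 2i + 0j + 0k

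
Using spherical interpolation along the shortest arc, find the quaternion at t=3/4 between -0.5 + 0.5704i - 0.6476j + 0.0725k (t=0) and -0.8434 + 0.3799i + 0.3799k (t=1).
-0.8075 + 0.4604i - 0.1814j + 0.321k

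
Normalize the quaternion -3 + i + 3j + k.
-0.6708 + 0.2236i + 0.6708j + 0.2236k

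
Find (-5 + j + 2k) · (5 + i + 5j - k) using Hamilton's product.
-28 - 16i - 18j + 14k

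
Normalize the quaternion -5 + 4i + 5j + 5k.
-0.5241 + 0.4193i + 0.5241j + 0.5241k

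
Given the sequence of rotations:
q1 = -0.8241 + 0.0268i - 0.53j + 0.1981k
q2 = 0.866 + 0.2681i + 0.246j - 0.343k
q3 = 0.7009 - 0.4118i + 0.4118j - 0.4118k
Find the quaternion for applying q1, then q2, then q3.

q2 · q1 = -0.5225 - 0.3308i - 0.724j + 0.3055k
q3 · q2 · q1 = -0.0785 - 0.189i - 0.4606j + 0.8637k
-0.0785 - 0.189i - 0.4606j + 0.8637k


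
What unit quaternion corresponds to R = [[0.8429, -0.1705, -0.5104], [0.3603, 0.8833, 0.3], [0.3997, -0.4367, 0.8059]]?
0.9397 - 0.196i - 0.2421j + 0.1412k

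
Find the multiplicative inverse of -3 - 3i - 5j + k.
-0.0682 + 0.0682i + 0.1136j - 0.0227k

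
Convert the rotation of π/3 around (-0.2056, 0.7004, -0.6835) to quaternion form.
0.866 - 0.1028i + 0.3502j - 0.3417k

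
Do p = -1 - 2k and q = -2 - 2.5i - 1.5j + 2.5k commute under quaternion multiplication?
No: pq = 7 - 0.5i + 6.5j + 1.5k ≠ 7 + 5.5i - 3.5j + 1.5k = qp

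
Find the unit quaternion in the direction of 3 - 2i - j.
0.8018 - 0.5345i - 0.2673j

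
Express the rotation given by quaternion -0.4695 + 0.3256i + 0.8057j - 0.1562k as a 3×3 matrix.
[[-0.3471, 0.378, -0.8583], [0.6713, 0.7392, 0.054], [0.6548, -0.5574, -0.5103]]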